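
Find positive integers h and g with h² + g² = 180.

We need to find integers h, g > 0 such that h² + g² = 180.
Trying h = 6: g² = 180 - 6² = 180 - 36 = 144
g = 12
Check: 6² + 12² = 36 + 144 = 180 ✓

180 = 6² + 12²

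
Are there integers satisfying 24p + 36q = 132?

Step 1: Compute gcd(24, 36).
gcd(24, 36) = 12

Step 2: Check divisibility.
Does 12 divide 132? 132 = 12 x 11, so yes.

By the theorem on linear Diophantine equations, 24p + 36q = 132 has integer solutions if and only if gcd(24, 36) divides 132. Since 12 | 132, solutions exist.

Yes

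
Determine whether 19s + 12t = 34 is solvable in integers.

Step 1: Compute gcd(19, 12).
gcd(19, 12) = 1

Step 2: Check divisibility.
Does 1 divide 34? 34 = 1 x 34, so yes.

By the theorem on linear Diophantine equations, 19s + 12t = 34 has integer solutions if and only if gcd(19, 12) divides 34. Since 1 | 34, solutions exist.

Yes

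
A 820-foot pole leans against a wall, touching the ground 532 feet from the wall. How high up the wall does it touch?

The ladder, wall, and ground form a right triangle with hypotenuse 820 and one leg 532.
By the Pythagorean theorem: h² = 820² - 532² = 672400 - 283024 = 389376
h = √389376 = 624 feet

624 feet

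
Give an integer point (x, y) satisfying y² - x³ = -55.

Try small integer x values and check whether x³ - 55 is a perfect square.
x = 4: x³ - 55 = 4³ - 55 = 64 - 55 = 9
Is 9 a perfect square? 3² = 9 ✓
So (x, y) = (4, 3) is a solution.

x = 4, y = 3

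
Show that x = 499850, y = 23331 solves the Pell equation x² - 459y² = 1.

Compute x² = 499850² = 249850022500
Compute 459y² = 459·23331² = 459·544335561 = 249850022499
x² - 459y² = 249850022500 - 249850022499 = 1
Since this equals 1, (499850, 23331) is a solution.

Yes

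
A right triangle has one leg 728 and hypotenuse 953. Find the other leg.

a² = c² - b² = 908209 - 529984 = 378225
a = 615

615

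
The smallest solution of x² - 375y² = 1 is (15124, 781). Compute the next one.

Solutions to x² - Dy² = 1 are generated by powers of (x₀ + y₀√D).
The next solution satisfies x₁ + y₁√375 = (x₀ + y₀√375)², giving:
x₁ = x₀² + 375y₀² = 15124² + 375·781² = 228735376 + 228735375 = 457470751
y₁ = 2x₀y₀ = 2·15124·781 = 23623688

Verify: 457470751² - 375·23623688² = 209279488020504001 - 209279488020504000 = 1 ✓

x = 457470751, y = 23623688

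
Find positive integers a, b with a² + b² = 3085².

We need a² + b² = 3085² = 9517225.
Trying: 525² + 3040² = 275625 + 9241600 = 9517225 ✓

(525, 3040, 3085)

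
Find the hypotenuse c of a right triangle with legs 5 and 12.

c² = a² + b² = 5² + 12² = 25 + 144 = 169
c = 13

13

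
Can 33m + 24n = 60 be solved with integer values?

Step 1: Compute gcd(33, 24).
gcd(33, 24) = 3

Step 2: Check divisibility.
Does 3 divide 60? 60 = 3 x 20, so yes.

By the theorem on linear Diophantine equations, 33m + 24n = 60 has integer solutions if and only if gcd(33, 24) divides 60. Since 3 | 60, solutions exist.

Yes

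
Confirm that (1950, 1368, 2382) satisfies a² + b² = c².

Compute a² + b² = 1950² + 1368² = 3802500 + 1871424 = 5673924
Compute c² = 2382² = 5673924
Since 5673924 = 5673924, confirmed.

Yes, it is a Pythagorean triple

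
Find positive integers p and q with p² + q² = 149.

We need to find integers p, q > 0 such that p² + q² = 149.
Trying p = 7: q² = 149 - 7² = 149 - 49 = 100
q = 10
Check: 7² + 10² = 49 + 100 = 149 ✓

149 = 7² + 10²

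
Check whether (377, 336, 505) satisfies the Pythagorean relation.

Compute a² + b²:
377² + 336² = 142129 + 112896 = 255025
Compute c²:
505² = 255025
Since 255025 = 255025, it is a Pythagorean triple.

Yes, it is a Pythagorean triple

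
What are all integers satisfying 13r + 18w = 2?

Step 1: Compute gcd(13, 18) = 1.
Since 1 divides 2, solutions exist.

Step 2: Find a particular solution using extended Euclidean algorithm.
We get r₀ = 14, w₀ = -10.
Check: 13*14 + 18*-10 = 2 = 2 ✓

Step 3: Write the general solution.
r = 14 + (18/1)t = 14 + 18t
w = -10 - (13/1)t = -10 - 13t
for any integer t.

r = 14 + 18t, w = -10 - 13t for integer t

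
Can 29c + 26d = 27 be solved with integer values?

Step 1: Compute gcd(29, 26).
gcd(29, 26) = 1

Step 2: Check divisibility.
Does 1 divide 27? 27 = 1 x 27, so yes.

By the theorem on linear Diophantine equations, 29c + 26d = 27 has integer solutions if and only if gcd(29, 26) divides 27. Since 1 | 27, solutions exist.

Yes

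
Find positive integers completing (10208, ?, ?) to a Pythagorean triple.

We need the other leg and hypotenuse such that 10208² + x² = c².
Take x = 2856, c = 10600: 10208² + 2856² = 104203264 + 8156736 = 112360000 = 10600² ✓
Triple: (2856, 10208, 10600)

(2856, 10208, 10600)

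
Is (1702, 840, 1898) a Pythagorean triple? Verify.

Compute a² + b² = 1702² + 840² = 2896804 + 705600 = 3602404
Compute c² = 1898² = 3602404
Since 3602404 = 3602404, confirmed.

Yes, it is a Pythagorean triple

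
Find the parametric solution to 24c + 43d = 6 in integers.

Step 1: Compute gcd(24, 43) = 1.
Since 1 divides 6, solutions exist.

Step 2: Find a particular solution using extended Euclidean algorithm.
We get c₀ = 54, d₀ = -30.
Check: 24*54 + 43*-30 = 6 = 6 ✓

Step 3: Write the general solution.
c = 54 + (43/1)t = 54 + 43t
d = -30 - (24/1)t = -30 - 24t
for any integer t.

c = 54 + 43t, d = -30 - 24t for integer t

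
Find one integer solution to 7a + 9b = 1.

Step 1: Check solvability.
gcd(7, 9) = 1
Since 1 divides 1, solutions exist.

Step 2: Apply extended Euclidean algorithm to find gcd.
We find integers such that 7*x0 + 9*y0 = 1

Step 3: Scale the particular solution.
Multiply by 1/1 = 1:
a = 4, b = -3

Step 4: Verify.
7*(4) + 9*(-3) = 1 = 1 ✓

a = 4, b = -3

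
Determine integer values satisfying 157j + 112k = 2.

Step 1: Check solvability.
gcd(157, 112) = 1
Since 1 divides 2, solutions exist.

Step 2: Apply extended Euclidean algorithm to find gcd.
We find integers such that 157*x0 + 112*y0 = 1

Step 3: Scale the particular solution.
Multiply by 2/1 = 2:
j = 10, k = -14

Step 4: Verify.
157*(10) + 112*(-14) = 2 = 2 ✓

j = 10, k = -14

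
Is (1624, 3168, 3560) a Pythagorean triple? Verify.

Compute a² + b² = 1624² + 3168² = 2637376 + 10036224 = 12673600
Compute c² = 3560² = 12673600
Since 12673600 = 12673600, confirmed.

Yes, it is a Pythagorean triple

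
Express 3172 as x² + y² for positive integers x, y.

We need to find integers x, y > 0 such that x² + y² = 3172.
Trying x = 6: y² = 3172 - 6² = 3172 - 36 = 3136
y = 56
Check: 6² + 56² = 36 + 3136 = 3172 ✓

3172 = 6² + 56²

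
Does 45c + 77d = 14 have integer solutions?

Step 1: Compute gcd(45, 77).
gcd(45, 77) = 1

Step 2: Check divisibility.
Does 1 divide 14? 14 = 1 x 14, so yes.

By the theorem on linear Diophantine equations, 45c + 77d = 14 has integer solutions if and only if gcd(45, 77) divides 14. Since 1 | 14, solutions exist.

Yes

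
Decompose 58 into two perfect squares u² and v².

We need to find integers u, v > 0 such that u² + v² = 58.
Trying u = 3: v² = 58 - 3² = 58 - 9 = 49
v = 7
Check: 3² + 7² = 9 + 49 = 58 ✓

58 = 3² + 7²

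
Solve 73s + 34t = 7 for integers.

Step 1: Check solvability.
gcd(73, 34) = 1
Since 1 divides 7, solutions exist.

Step 2: Apply extended Euclidean algorithm to find gcd.
We find integers such that 73*x0 + 34*y0 = 1

Step 3: Scale the particular solution.
Multiply by 7/1 = 7:
s = 49, t = -105

Step 4: Verify.
73*(49) + 34*(-105) = 7 = 7 ✓

s = 49, t = -105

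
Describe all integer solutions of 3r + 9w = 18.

Step 1: Compute gcd(3, 9) = 3.
Since 3 divides 18, solutions exist.

Step 2: Find a particular solution using extended Euclidean algorithm.
We get r₀ = 6, w₀ = 0.
Check: 3*6 + 9*0 = 18 = 18 ✓

Step 3: Write the general solution.
r = 6 + (9/3)t = 6 + 3t
w = 0 - (3/3)t = 0 - 1t
for any integer t.

r = 6 + 3t, w = 0 - 1t for integer t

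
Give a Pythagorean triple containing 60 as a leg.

We need the other leg and hypotenuse such that 60² + x² = c².
Take x = 11, c = 61: 60² + 11² = 3600 + 121 = 3721 = 61² ✓
Triple: (11, 60, 61)

(11, 60, 61)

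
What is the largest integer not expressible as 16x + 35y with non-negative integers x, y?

For two coprime denominations a and b, the Frobenius number (largest value not representable as a non-negative combination) is ab - a - b.
Here gcd(16, 35) = 1, so they are coprime.
F(16, 35) = 16·35 - 16 - 35 = 560 - 51 = 509

509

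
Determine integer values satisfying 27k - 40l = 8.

Step 1: Check solvability.
gcd(27, 40) = 1
Since 1 divides 8, solutions exist.

Step 2: Apply extended Euclidean algorithm to find gcd.
We find integers such that 27*x0 + 40*y0 = 1

Step 3: Scale the particular solution.
Multiply by 8/1 = 8:
k = 24, l = 16

Step 4: Verify.
27*(24) - 40*(16) = 8 = 8 ✓

k = 24, l = 16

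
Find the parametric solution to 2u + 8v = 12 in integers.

Step 1: Compute gcd(2, 8) = 2.
Since 2 divides 12, solutions exist.

Step 2: Find a particular solution using extended Euclidean algorithm.
We get u₀ = 6, v₀ = 0.
Check: 2*6 + 8*0 = 12 = 12 ✓

Step 3: Write the general solution.
u = 6 + (8/2)t = 6 + 4t
v = 0 - (2/2)t = 0 - 1t
for any integer t.

u = 6 + 4t, v = 0 - 1t for integer t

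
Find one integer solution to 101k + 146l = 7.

Step 1: Check solvability.
gcd(101, 146) = 1
Since 1 divides 7, solutions exist.

Step 2: Apply extended Euclidean algorithm to find gcd.
We find integers such that 101*x0 + 146*y0 = 1

Step 3: Scale the particular solution.
Multiply by 7/1 = 7:
k = -91, l = 63

Step 4: Verify.
101*(-91) + 146*(63) = 7 = 7 ✓

k = -91, l = 63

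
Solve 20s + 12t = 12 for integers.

Step 1: Check solvability.
gcd(20, 12) = 4
Since 4 divides 12, solutions exist.

Step 2: Apply extended Euclidean algorithm to find gcd.
We find integers such that 20*x0 + 12*y0 = 4

Step 3: Scale the particular solution.
Multiply by 12/4 = 3:
s = -3, t = 6

Step 4: Verify.
20*(-3) + 12*(6) = 12 = 12 ✓

s = -3, t = 6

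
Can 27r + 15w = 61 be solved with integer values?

Step 1: Compute gcd(27, 15).
gcd(27, 15) = 3

Step 2: Check divisibility.
Does 3 divide 61? 61 = 3 x 20 + 1, so no.

By the theorem on linear Diophantine equations, 27r + 15w = 61 has integer solutions if and only if gcd(27, 15) divides 61. Since 3 does not divide 61, no solutions exist.

No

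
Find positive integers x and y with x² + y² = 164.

We need to find integers x, y > 0 such that x² + y² = 164.
Trying x = 8: y² = 164 - 8² = 164 - 64 = 100
y = 10
Check: 8² + 10² = 64 + 100 = 164 ✓

164 = 8² + 10²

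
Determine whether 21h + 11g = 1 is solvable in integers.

Step 1: Compute gcd(21, 11).
gcd(21, 11) = 1

Step 2: Check divisibility.
Does 1 divide 1? 1 = 1 x 1, so yes.

By the theorem on linear Diophantine equations, 21h + 11g = 1 has integer solutions if and only if gcd(21, 11) divides 1. Since 1 | 1, solutions exist.

Yes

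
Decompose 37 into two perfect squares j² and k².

We need to find integers j, k > 0 such that j² + k² = 37.
Trying j = 1: k² = 37 - 1² = 37 - 1 = 36
k = 6
Check: 1² + 6² = 1 + 36 = 37 ✓

37 = 1² + 6²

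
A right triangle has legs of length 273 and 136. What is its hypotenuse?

c² = a² + b² = 273² + 136² = 74529 + 18496 = 93025
c = 305

305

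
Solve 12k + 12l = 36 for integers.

Step 1: Check solvability.
gcd(12, 12) = 12
Since 12 divides 36, solutions exist.

Step 2: Apply extended Euclidean algorithm to find gcd.
We find integers such that 12*x0 + 12*y0 = 12

Step 3: Scale the particular solution.
Multiply by 36/12 = 3:
k = 0, l = 3

Step 4: Verify.
12*(0) + 12*(3) = 36 = 36 ✓

k = 0, l = 3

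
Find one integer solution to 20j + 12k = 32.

Step 1: Check solvability.
gcd(20, 12) = 4
Since 4 divides 32, solutions exist.

Step 2: Apply extended Euclidean algorithm to find gcd.
We find integers such that 20*x0 + 12*y0 = 4

Step 3: Scale the particular solution.
Multiply by 32/4 = 8:
j = -8, k = 16

Step 4: Verify.
20*(-8) + 12*(16) = 32 = 32 ✓

j = -8, k = 16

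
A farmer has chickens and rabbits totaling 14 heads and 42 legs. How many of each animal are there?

Let c = chickens, r = rabbits.
Heads: c + r = 14
Legs: 2c + 4r = 42
From the first equation, c = 14 - r. Substitute:
2(14 - r) + 4r = 42
28 + 2r = 42
r = (42 - 28)/2 = 7
c = 14 - 7 = 7

Chickens: 7, Rabbits: 7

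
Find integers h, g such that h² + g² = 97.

We need to find integers h, g > 0 such that h² + g² = 97.
Trying h = 4: g² = 97 - 4² = 97 - 16 = 81
g = 9
Check: 4² + 9² = 16 + 81 = 97 ✓

97 = 4² + 9²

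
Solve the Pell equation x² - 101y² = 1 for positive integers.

We seek the smallest positive integers (x, y) with x² - 101y² = 1, i.e., x² = 101y² + 1.
Try successive y values:
y = 1: x² = 101·1² + 1 = 102, not a perfect square
y = 2: x² = 101·2² + 1 = 405, not a perfect square
y = 3: x² = 101·3² + 1 = 910, not a perfect square
... continuing the search (or via continued fractions) ...
y = 20: x² = 101·20² + 1 = 40401, x = 201 ✓

Verify: 201² - 101·20² = 40401 - 40400 = 1 ✓

x = 201, y = 20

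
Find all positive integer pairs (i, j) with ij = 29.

The positive divisors of 29 are: 1, 29.
Each divisor d gives the pair (d, 29/d):
(1, 29), (29, 1)

(1, 29), (29, 1)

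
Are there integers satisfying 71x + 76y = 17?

Step 1: Compute gcd(71, 76).
gcd(71, 76) = 1

Step 2: Check divisibility.
Does 1 divide 17? 17 = 1 x 17, so yes.

By the theorem on linear Diophantine equations, 71x + 76y = 17 has integer solutions if and only if gcd(71, 76) divides 17. Since 1 | 17, solutions exist.

Yes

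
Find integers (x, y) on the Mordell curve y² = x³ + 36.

Try small integer x values and check whether x³ + 36 is a perfect square.
x = 12: x³ + 36 = 12³ + 36 = 1728 + 36 = 1764
Is 1764 a perfect square? 42² = 1764 ✓
So (x, y) = (12, -42) is a solution.

x = 12, y = -42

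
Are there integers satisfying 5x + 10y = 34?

Step 1: Compute gcd(5, 10).
gcd(5, 10) = 5

Step 2: Check divisibility.
Does 5 divide 34? 34 = 5 x 6 + 4, so no.

By the theorem on linear Diophantine equations, 5x + 10y = 34 has integer solutions if and only if gcd(5, 10) divides 34. Since 5 does not divide 34, no solutions exist.

No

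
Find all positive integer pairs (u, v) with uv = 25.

The positive divisors of 25 are: 1, 5, 25.
Each divisor d gives the pair (d, 25/d):
(1, 25), (5, 5), (25, 1)

(1, 25), (5, 5), (25, 1)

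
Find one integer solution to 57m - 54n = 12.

Step 1: Check solvability.
gcd(57, 54) = 3
Since 3 divides 12, solutions exist.

Step 2: Apply extended Euclidean algorithm to find gcd.
We find integers such that 57*x0 + 54*y0 = 3

Step 3: Scale the particular solution.
Multiply by 12/3 = 4:
m = 4, n = 4

Step 4: Verify.
57*(4) - 54*(4) = 12 = 12 ✓

m = 4, n = 4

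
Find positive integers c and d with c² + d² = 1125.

We need to find integers c, d > 0 such that c² + d² = 1125.
Trying c = 6: d² = 1125 - 6² = 1125 - 36 = 1089
d = 33
Check: 6² + 33² = 36 + 1089 = 1125 ✓

1125 = 6² + 33²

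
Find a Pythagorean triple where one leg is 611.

We need the other leg and hypotenuse such that 611² + x² = c².
Take x = 1020, c = 1189: 611² + 1020² = 373321 + 1040400 = 1413721 = 1189² ✓
Triple: (611, 1020, 1189)

(611, 1020, 1189)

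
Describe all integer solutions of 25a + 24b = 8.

Step 1: Compute gcd(25, 24) = 1.
Since 1 divides 8, solutions exist.

Step 2: Find a particular solution using extended Euclidean algorithm.
We get a₀ = 8, b₀ = -8.
Check: 25*8 + 24*-8 = 8 = 8 ✓

Step 3: Write the general solution.
a = 8 + (24/1)t = 8 + 24t
b = -8 - (25/1)t = -8 - 25t
for any integer t.

a = 8 + 24t, b = -8 - 25t for integer t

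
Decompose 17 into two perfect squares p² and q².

We need to find integers p, q > 0 such that p² + q² = 17.
Trying p = 1: q² = 17 - 1² = 17 - 1 = 16
q = 4
Check: 1² + 4² = 1 + 16 = 17 ✓

17 = 1² + 4²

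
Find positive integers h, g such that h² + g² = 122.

Search for h with 122 - h² a perfect square.
h = 1: 122 - 1² = 122 - 1 = 121 = 11² ✓
So h = 1, g = 11.

h = 1, g = 11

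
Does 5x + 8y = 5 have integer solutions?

Step 1: Compute gcd(5, 8).
gcd(5, 8) = 1

Step 2: Check divisibility.
Does 1 divide 5? 5 = 1 x 5, so yes.

By the theorem on linear Diophantine equations, 5x + 8y = 5 has integer solutions if and only if gcd(5, 8) divides 5. Since 1 | 5, solutions exist.

Yes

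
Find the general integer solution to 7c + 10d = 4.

Step 1: Compute gcd(7, 10) = 1.
Since 1 divides 4, solutions exist.

Step 2: Find a particular solution using extended Euclidean algorithm.
We get c₀ = 12, d₀ = -8.
Check: 7*12 + 10*-8 = 4 = 4 ✓

Step 3: Write the general solution.
c = 12 + (10/1)t = 12 + 10t
d = -8 - (7/1)t = -8 - 7t
for any integer t.

c = 12 + 10t, d = -8 - 7t for integer t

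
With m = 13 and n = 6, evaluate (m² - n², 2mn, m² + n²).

a = m² - n² = 169 - 36 = 133
b = 2mn = 2·13·6 = 156
c = m² + n² = 169 + 36 = 205
Verify: 133² + 156² = 17689 + 24336 = 42025 = 205² ✓

(133, 156, 205)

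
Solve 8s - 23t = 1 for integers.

Step 1: Check solvability.
gcd(8, 23) = 1
Since 1 divides 1, solutions exist.

Step 2: Apply extended Euclidean algorithm to find gcd.
We find integers such that 8*x0 + 23*y0 = 1

Step 3: Scale the particular solution.
Multiply by 1/1 = 1:
s = 3, t = 1

Step 4: Verify.
8*(3) - 23*(1) = 1 = 1 ✓

s = 3, t = 1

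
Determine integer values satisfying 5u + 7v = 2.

Step 1: Check solvability.
gcd(5, 7) = 1
Since 1 divides 2, solutions exist.

Step 2: Apply extended Euclidean algorithm to find gcd.
We find integers such that 5*x0 + 7*y0 = 1

Step 3: Scale the particular solution.
Multiply by 2/1 = 2:
u = 6, v = -4

Step 4: Verify.
5*(6) + 7*(-4) = 2 = 2 ✓

u = 6, v = -4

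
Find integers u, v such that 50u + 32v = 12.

Step 1: Check solvability.
gcd(50, 32) = 2
Since 2 divides 12, solutions exist.

Step 2: Apply extended Euclidean algorithm to find gcd.
We find integers such that 50*x0 + 32*y0 = 2

Step 3: Scale the particular solution.
Multiply by 12/2 = 6:
u = -42, v = 66

Step 4: Verify.
50*(-42) + 32*(66) = 12 = 12 ✓

u = -42, v = 66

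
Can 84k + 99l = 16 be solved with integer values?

Step 1: Compute gcd(84, 99).
gcd(84, 99) = 3

Step 2: Check divisibility.
Does 3 divide 16? 16 = 3 x 5 + 1, so no.

By the theorem on linear Diophantine equations, 84k + 99l = 16 has integer solutions if and only if gcd(84, 99) divides 16. Since 3 does not divide 16, no solutions exist.

No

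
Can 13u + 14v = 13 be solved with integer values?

Step 1: Compute gcd(13, 14).
gcd(13, 14) = 1

Step 2: Check divisibility.
Does 1 divide 13? 13 = 1 x 13, so yes.

By the theorem on linear Diophantine equations, 13u + 14v = 13 has integer solutions if and only if gcd(13, 14) divides 13. Since 1 | 13, solutions exist.

Yes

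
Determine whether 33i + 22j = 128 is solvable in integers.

Step 1: Compute gcd(33, 22).
gcd(33, 22) = 11

Step 2: Check divisibility.
Does 11 divide 128? 128 = 11 x 11 + 7, so no.

By the theorem on linear Diophantine equations, 33i + 22j = 128 has integer solutions if and only if gcd(33, 22) divides 128. Since 11 does not divide 128, no solutions exist.

No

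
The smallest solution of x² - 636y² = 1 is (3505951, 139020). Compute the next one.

Solutions to x² - Dy² = 1 are generated by powers of (x₀ + y₀√D).
The next solution satisfies x₁ + y₁√636 = (x₀ + y₀√636)², giving:
x₁ = x₀² + 636y₀² = 3505951² + 636·139020² = 12291692414401 + 12291692414400 = 24583384828801
y₁ = 2x₀y₀ = 2·3505951·139020 = 974794616040

Verify: 24583384828801² - 636·974794616040² = 604342809640923172079097601 - 604342809640923172079097600 = 1 ✓

x = 24583384828801, y = 974794616040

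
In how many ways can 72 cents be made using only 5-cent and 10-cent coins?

We need non-negative integers (x, y) with 5x + 10y = 72.
For each x from 0 to 14, check if (72 - 5x) is a non-negative multiple of 10.
Solutions (x, y): none
Count: 0

0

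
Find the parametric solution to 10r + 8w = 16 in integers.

Step 1: Compute gcd(10, 8) = 2.
Since 2 divides 16, solutions exist.

Step 2: Find a particular solution using extended Euclidean algorithm.
We get r₀ = 8, w₀ = -8.
Check: 10*8 + 8*-8 = 16 = 16 ✓

Step 3: Write the general solution.
r = 8 + (8/2)t = 8 + 4t
w = -8 - (10/2)t = -8 - 5t
for any integer t.

r = 8 + 4t, w = -8 - 5t for integer t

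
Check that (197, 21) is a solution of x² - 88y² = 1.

Compute x² = 197² = 38809
Compute 88y² = 88·21² = 88·441 = 38808
x² - 88y² = 38809 - 38808 = 1
Since this equals 1, (197, 21) is a solution.

Yes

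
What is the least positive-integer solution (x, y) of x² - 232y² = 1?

We seek the smallest positive integers (x, y) with x² - 232y² = 1, i.e., x² = 232y² + 1.
Try successive y values:
y = 1: x² = 232·1² + 1 = 233, not a perfect square
y = 2: x² = 232·2² + 1 = 929, not a perfect square
y = 3: x² = 232·3² + 1 = 2089, not a perfect square
... continuing the search (or via continued fractions) ...
y = 1287: x² = 232·1287² + 1 = 384277609, x = 19603 ✓

Verify: 19603² - 232·1287² = 384277609 - 384277608 = 1 ✓

x = 19603, y = 1287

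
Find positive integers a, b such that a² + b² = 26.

Search for a with 26 - a² a perfect square.
a = 1: 26 - 1² = 26 - 1 = 25 = 5² ✓
So a = 1, b = 5.

a = 1, b = 5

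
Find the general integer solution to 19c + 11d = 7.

Step 1: Compute gcd(19, 11) = 1.
Since 1 divides 7, solutions exist.

Step 2: Find a particular solution using extended Euclidean algorithm.
We get c₀ = -28, d₀ = 49.
Check: 19*-28 + 11*49 = 7 = 7 ✓

Step 3: Write the general solution.
c = -28 + (11/1)t = -28 + 11t
d = 49 - (19/1)t = 49 - 19t
for any integer t.

c = -28 + 11t, d = 49 - 19t for integer t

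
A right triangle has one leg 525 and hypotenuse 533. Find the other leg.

b² = c² - a² = 284089 - 275625 = 8464
b = 92

92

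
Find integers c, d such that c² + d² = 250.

We need to find integers c, d > 0 such that c² + d² = 250.
Trying c = 5: d² = 250 - 5² = 250 - 25 = 225
d = 15
Check: 5² + 15² = 25 + 225 = 250 ✓

250 = 5² + 15²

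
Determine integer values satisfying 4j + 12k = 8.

Step 1: Check solvability.
gcd(4, 12) = 4
Since 4 divides 8, solutions exist.

Step 2: Apply extended Euclidean algorithm to find gcd.
We find integers such that 4*x0 + 12*y0 = 4

Step 3: Scale the particular solution.
Multiply by 8/4 = 2:
j = 2, k = 0

Step 4: Verify.
4*(2) + 12*(0) = 8 = 8 ✓

j = 2, k = 0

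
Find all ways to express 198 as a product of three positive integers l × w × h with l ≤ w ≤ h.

Iterate l from 1 to ⌊198^(1/3)⌋. For each l dividing 198, iterate w ≥ l with w dividing 198/l, and set h = 198/(l·w).
Triples found (10): (1×1×198), (1×2×99), (1×3×66), (1×6×33), (1×9×22), (1×11×18), (2×3×33), (2×9×11), (3×3×22), (3×6×11)

(1×1×198), (1×2×99), (1×3×66), (1×6×33), (1×9×22), (1×11×18), (2×3×33), (2×9×11), (3×3×22), (3×6×11)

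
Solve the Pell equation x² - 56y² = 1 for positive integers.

We seek the smallest positive integers (x, y) with x² - 56y² = 1, i.e., x² = 56y² + 1.
Try successive y values:
y = 1: x² = 56·1² + 1 = 57, not a perfect square
y = 2: x² = 56·2² + 1 = 225, x = 15 ✓

Verify: 15² - 56·2² = 225 - 224 = 1 ✓

x = 15, y = 2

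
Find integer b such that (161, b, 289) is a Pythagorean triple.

b² = c² - a² = 289² - 161² = 83521 - 25921 = 57600
b = sqrt(57600) = 240

240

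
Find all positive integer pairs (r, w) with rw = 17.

The positive divisors of 17 are: 1, 17.
Each divisor d gives the pair (d, 17/d):
(1, 17), (17, 1)

(1, 17), (17, 1)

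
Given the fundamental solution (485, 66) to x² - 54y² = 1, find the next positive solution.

Solutions to x² - Dy² = 1 are generated by powers of (x₀ + y₀√D).
The next solution satisfies x₁ + y₁√54 = (x₀ + y₀√54)², giving:
x₁ = x₀² + 54y₀² = 485² + 54·66² = 235225 + 235224 = 470449
y₁ = 2x₀y₀ = 2·485·66 = 64020

Verify: 470449² - 54·64020² = 221322261601 - 221322261600 = 1 ✓

x = 470449, y = 64020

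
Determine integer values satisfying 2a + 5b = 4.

Step 1: Check solvability.
gcd(2, 5) = 1
Since 1 divides 4, solutions exist.

Step 2: Apply extended Euclidean algorithm to find gcd.
We find integers such that 2*x0 + 5*y0 = 1

Step 3: Scale the particular solution.
Multiply by 4/1 = 4:
a = -8, b = 4

Step 4: Verify.
2*(-8) + 5*(4) = 4 = 4 ✓

a = -8, b = 4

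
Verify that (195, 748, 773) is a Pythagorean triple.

Compute a² + b² = 195² + 748² = 38025 + 559504 = 597529
Compute c² = 773² = 597529
Since 597529 = 597529, confirmed.

Yes, it is a Pythagorean triple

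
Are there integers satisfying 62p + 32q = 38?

Step 1: Compute gcd(62, 32).
gcd(62, 32) = 2

Step 2: Check divisibility.
Does 2 divide 38? 38 = 2 x 19, so yes.

By the theorem on linear Diophantine equations, 62p + 32q = 38 has integer solutions if and only if gcd(62, 32) divides 38. Since 2 | 38, solutions exist.

Yes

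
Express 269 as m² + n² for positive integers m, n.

We need to find integers m, n > 0 such that m² + n² = 269.
Trying m = 10: n² = 269 - 10² = 269 - 100 = 169
n = 13
Check: 10² + 13² = 100 + 169 = 269 ✓

269 = 10² + 13²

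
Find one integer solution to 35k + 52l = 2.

Step 1: Check solvability.
gcd(35, 52) = 1
Since 1 divides 2, solutions exist.

Step 2: Apply extended Euclidean algorithm to find gcd.
We find integers such that 35*x0 + 52*y0 = 1

Step 3: Scale the particular solution.
Multiply by 2/1 = 2:
k = 6, l = -4

Step 4: Verify.
35*(6) + 52*(-4) = 2 = 2 ✓

k = 6, l = -4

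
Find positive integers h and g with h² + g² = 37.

We need to find integers h, g > 0 such that h² + g² = 37.
Trying h = 1: g² = 37 - 1² = 37 - 1 = 36
g = 6
Check: 1² + 6² = 1 + 36 = 37 ✓

37 = 1² + 6²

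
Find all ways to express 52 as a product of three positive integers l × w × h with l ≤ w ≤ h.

Iterate l from 1 to ⌊52^(1/3)⌋. For each l dividing 52, iterate w ≥ l with w dividing 52/l, and set h = 52/(l·w).
Triples found (4): (1×1×52), (1×2×26), (1×4×13), (2×2×13)

(1×1×52), (1×2×26), (1×4×13), (2×2×13)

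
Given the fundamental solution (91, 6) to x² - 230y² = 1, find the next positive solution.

Solutions to x² - Dy² = 1 are generated by powers of (x₀ + y₀√D).
The next solution satisfies x₁ + y₁√230 = (x₀ + y₀√230)², giving:
x₁ = x₀² + 230y₀² = 91² + 230·6² = 8281 + 8280 = 16561
y₁ = 2x₀y₀ = 2·91·6 = 1092

Verify: 16561² - 230·1092² = 274266721 - 274266720 = 1 ✓

x = 16561, y = 1092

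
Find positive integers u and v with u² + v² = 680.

We need to find integers u, v > 0 such that u² + v² = 680.
Trying u = 2: v² = 680 - 2² = 680 - 4 = 676
v = 26
Check: 2² + 26² = 4 + 676 = 680 ✓

680 = 2² + 26²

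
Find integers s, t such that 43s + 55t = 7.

Step 1: Check solvability.
gcd(43, 55) = 1
Since 1 divides 7, solutions exist.

Step 2: Apply extended Euclidean algorithm to find gcd.
We find integers such that 43*x0 + 55*y0 = 1

Step 3: Scale the particular solution.
Multiply by 7/1 = 7:
s = -161, t = 126

Step 4: Verify.
43*(-161) + 55*(126) = 7 = 7 ✓

s = -161, t = 126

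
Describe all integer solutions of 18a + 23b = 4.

Step 1: Compute gcd(18, 23) = 1.
Since 1 divides 4, solutions exist.

Step 2: Find a particular solution using extended Euclidean algorithm.
We get a₀ = 36, b₀ = -28.
Check: 18*36 + 23*-28 = 4 = 4 ✓

Step 3: Write the general solution.
a = 36 + (23/1)t = 36 + 23t
b = -28 - (18/1)t = -28 - 18t
for any integer t.

a = 36 + 23t, b = -28 - 18t for integer t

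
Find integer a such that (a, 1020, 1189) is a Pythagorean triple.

a² = c² - b² = 1189² - 1020² = 1413721 - 1040400 = 373321
a = sqrt(373321) = 611

611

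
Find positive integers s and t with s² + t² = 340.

We need to find integers s, t > 0 such that s² + t² = 340.
Trying s = 4: t² = 340 - 4² = 340 - 16 = 324
t = 18
Check: 4² + 18² = 16 + 324 = 340 ✓

340 = 4² + 18²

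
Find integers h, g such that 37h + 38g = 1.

Step 1: Check solvability.
gcd(37, 38) = 1
Since 1 divides 1, solutions exist.

Step 2: Apply extended Euclidean algorithm to find gcd.
We find integers such that 37*x0 + 38*y0 = 1

Step 3: Scale the particular solution.
Multiply by 1/1 = 1:
h = -1, g = 1

Step 4: Verify.
37*(-1) + 38*(1) = 1 = 1 ✓

h = -1, g = 1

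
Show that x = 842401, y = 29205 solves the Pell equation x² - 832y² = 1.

Compute x² = 842401² = 709639444801
Compute 832y² = 832·29205² = 832·852932025 = 709639444800
x² - 832y² = 709639444801 - 709639444800 = 1
Since this equals 1, (842401, 29205) is a solution.

Yes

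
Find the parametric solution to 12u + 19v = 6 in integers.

Step 1: Compute gcd(12, 19) = 1.
Since 1 divides 6, solutions exist.

Step 2: Find a particular solution using extended Euclidean algorithm.
We get u₀ = 48, v₀ = -30.
Check: 12*48 + 19*-30 = 6 = 6 ✓

Step 3: Write the general solution.
u = 48 + (19/1)t = 48 + 19t
v = -30 - (12/1)t = -30 - 12t
for any integer t.

u = 48 + 19t, v = -30 - 12t for integer t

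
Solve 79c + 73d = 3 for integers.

Step 1: Check solvability.
gcd(79, 73) = 1
Since 1 divides 3, solutions exist.

Step 2: Apply extended Euclidean algorithm to find gcd.
We find integers such that 79*x0 + 73*y0 = 1

Step 3: Scale the particular solution.
Multiply by 3/1 = 3:
c = -36, d = 39

Step 4: Verify.
79*(-36) + 73*(39) = 3 = 3 ✓

c = -36, d = 39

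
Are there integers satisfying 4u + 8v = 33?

Step 1: Compute gcd(4, 8).
gcd(4, 8) = 4

Step 2: Check divisibility.
Does 4 divide 33? 33 = 4 x 8 + 1, so no.

By the theorem on linear Diophantine equations, 4u + 8v = 33 has integer solutions if and only if gcd(4, 8) divides 33. Since 4 does not divide 33, no solutions exist.

No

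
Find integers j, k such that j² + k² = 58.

We need to find integers j, k > 0 such that j² + k² = 58.
Trying j = 3: k² = 58 - 3² = 58 - 9 = 49
k = 7
Check: 3² + 7² = 9 + 49 = 58 ✓

58 = 3² + 7²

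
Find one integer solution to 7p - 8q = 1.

Step 1: Check solvability.
gcd(7, 8) = 1
Since 1 divides 1, solutions exist.

Step 2: Apply extended Euclidean algorithm to find gcd.
We find integers such that 7*x0 + 8*y0 = 1

Step 3: Scale the particular solution.
Multiply by 1/1 = 1:
p = -1, q = -1

Step 4: Verify.
7*(-1) - 8*(-1) = 1 = 1 ✓

p = -1, q = -1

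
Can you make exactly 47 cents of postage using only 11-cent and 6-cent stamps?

We need non-negative x, y with 11x + 6y = 47.
gcd(11, 6) = 1 divides 47, so integer solutions exist.
Search for a non-negative one: x = 1 gives 6y = 47 - 11 = 36, so y = 6.
Check: 11·1 + 6·6 = 47 ✓

Yes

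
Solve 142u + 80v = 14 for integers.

Step 1: Check solvability.
gcd(142, 80) = 2
Since 2 divides 14, solutions exist.

Step 2: Apply extended Euclidean algorithm to find gcd.
We find integers such that 142*x0 + 80*y0 = 2

Step 3: Scale the particular solution.
Multiply by 14/2 = 7:
u = -63, v = 112

Step 4: Verify.
142*(-63) + 80*(112) = 14 = 14 ✓

u = -63, v = 112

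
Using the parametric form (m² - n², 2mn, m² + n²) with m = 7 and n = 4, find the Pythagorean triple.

a = m² - n² = 49 - 16 = 33
b = 2mn = 2·7·4 = 56
c = m² + n² = 49 + 16 = 65
Verify: 33² + 56² = 1089 + 3136 = 4225 = 65² ✓

(33, 56, 65)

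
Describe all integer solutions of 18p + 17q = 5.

Step 1: Compute gcd(18, 17) = 1.
Since 1 divides 5, solutions exist.

Step 2: Find a particular solution using extended Euclidean algorithm.
We get p₀ = 5, q₀ = -5.
Check: 18*5 + 17*-5 = 5 = 5 ✓

Step 3: Write the general solution.
p = 5 + (17/1)t = 5 + 17t
q = -5 - (18/1)t = -5 - 18t
for any integer t.

p = 5 + 17t, q = -5 - 18t for integer t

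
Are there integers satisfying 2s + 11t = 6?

Step 1: Compute gcd(2, 11).
gcd(2, 11) = 1

Step 2: Check divisibility.
Does 1 divide 6? 6 = 1 x 6, so yes.

By the theorem on linear Diophantine equations, 2s + 11t = 6 has integer solutions if and only if gcd(2, 11) divides 6. Since 1 | 6, solutions exist.

Yes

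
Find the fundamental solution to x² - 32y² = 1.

We seek the smallest positive integers (x, y) with x² - 32y² = 1, i.e., x² = 32y² + 1.
Try successive y values:
y = 1: x² = 32·1² + 1 = 33, not a perfect square
y = 2: x² = 32·2² + 1 = 129, not a perfect square
y = 3: x² = 32·3² + 1 = 289, x = 17 ✓

Verify: 17² - 32·3² = 289 - 288 = 1 ✓

x = 17, y = 3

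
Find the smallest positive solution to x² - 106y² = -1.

We need x² = 106y² - 1. Try successive y:
y = 1: x² = 106·1² - 1 = 105, not a perfect square
y = 2: x² = 106·2² - 1 = 423, not a perfect square
y = 3: x² = 106·3² - 1 = 953, not a perfect square
...
y = 389: x² = 106·389² - 1 = 16040025 = 4005² ✓
Check: 4005² - 106·389² = 16040025 - 16040026 = -1 ✓

x = 4005, y = 389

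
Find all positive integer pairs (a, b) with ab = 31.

The positive divisors of 31 are: 1, 31.
Each divisor d gives the pair (d, 31/d):
(1, 31), (31, 1)

(1, 31), (31, 1)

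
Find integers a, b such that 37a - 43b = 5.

Step 1: Check solvability.
gcd(37, 43) = 1
Since 1 divides 5, solutions exist.

Step 2: Apply extended Euclidean algorithm to find gcd.
We find integers such that 37*x0 + 43*y0 = 1

Step 3: Scale the particular solution.
Multiply by 5/1 = 5:
a = 35, b = 30

Step 4: Verify.
37*(35) - 43*(30) = 5 = 5 ✓

a = 35, b = 30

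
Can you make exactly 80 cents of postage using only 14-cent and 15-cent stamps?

We need non-negative x, y with 14x + 15y = 80.
gcd(14, 15) = 1 divides 80, so integer solutions exist, but checking x = 0..5 shows none with y ≥ 0.
So 80 cannot be made with non-negative stamp counts.

No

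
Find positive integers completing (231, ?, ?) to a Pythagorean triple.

We need the other leg and hypotenuse such that 231² + x² = c².
Take x = 520, c = 569: 231² + 520² = 53361 + 270400 = 323761 = 569² ✓
Triple: (231, 520, 569)

(231, 520, 569)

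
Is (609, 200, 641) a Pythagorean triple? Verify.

Compute a² + b² = 609² + 200² = 370881 + 40000 = 410881
Compute c² = 641² = 410881
Since 410881 = 410881, confirmed.

Yes, it is a Pythagorean triple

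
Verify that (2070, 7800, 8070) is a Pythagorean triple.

Compute a² + b² = 2070² + 7800² = 4284900 + 60840000 = 65124900
Compute c² = 8070² = 65124900
Since 65124900 = 65124900, confirmed.

Yes, it is a Pythagorean triple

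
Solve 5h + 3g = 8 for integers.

Step 1: Check solvability.
gcd(5, 3) = 1
Since 1 divides 8, solutions exist.

Step 2: Apply extended Euclidean algorithm to find gcd.
We find integers such that 5*x0 + 3*y0 = 1

Step 3: Scale the particular solution.
Multiply by 8/1 = 8:
h = -8, g = 16

Step 4: Verify.
5*(-8) + 3*(16) = 8 = 8 ✓

h = -8, g = 16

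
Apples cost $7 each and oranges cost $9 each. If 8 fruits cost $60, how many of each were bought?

Let a = apples, o = oranges.
a + o = 8
7a + 9o = 60
Substitute o = 8 - a:
7a + 9(8 - a) = 60
(7 - 9)a = 60 - 72
-2a = -12
a = 6, o = 8 - 6 = 2

Apples: 6, Oranges: 2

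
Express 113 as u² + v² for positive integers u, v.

We need to find integers u, v > 0 such that u² + v² = 113.
Trying u = 7: v² = 113 - 7² = 113 - 49 = 64
v = 8
Check: 7² + 8² = 49 + 64 = 113 ✓

113 = 7² + 8²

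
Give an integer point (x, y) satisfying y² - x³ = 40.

Try small integer x values and check whether x³ + 40 is a perfect square.
x = 6: x³ + 40 = 6³ + 40 = 216 + 40 = 256
Is 256 a perfect square? 16² = 256 ✓
So (x, y) = (6, 16) is a solution.

x = 6, y = 16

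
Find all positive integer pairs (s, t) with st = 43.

The positive divisors of 43 are: 1, 43.
Each divisor d gives the pair (d, 43/d):
(1, 43), (43, 1)

(1, 43), (43, 1)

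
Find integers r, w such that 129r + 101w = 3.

Step 1: Check solvability.
gcd(129, 101) = 1
Since 1 divides 3, solutions exist.

Step 2: Apply extended Euclidean algorithm to find gcd.
We find integers such that 129*x0 + 101*y0 = 1

Step 3: Scale the particular solution.
Multiply by 3/1 = 3:
r = -54, w = 69

Step 4: Verify.
129*(-54) + 101*(69) = 3 = 3 ✓

r = -54, w = 69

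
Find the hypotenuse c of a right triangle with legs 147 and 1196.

c² = a² + b² = 147² + 1196² = 21609 + 1430416 = 1452025
c = sqrt(1452025) = 1205

1205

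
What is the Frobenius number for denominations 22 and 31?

For two coprime denominations a and b, the Frobenius number (largest value not representable as a non-negative combination) is ab - a - b.
Here gcd(22, 31) = 1, so they are coprime.
F(22, 31) = 22·31 - 22 - 31 = 682 - 53 = 629

629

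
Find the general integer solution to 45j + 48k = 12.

Step 1: Compute gcd(45, 48) = 3.
Since 3 divides 12, solutions exist.

Step 2: Find a particular solution using extended Euclidean algorithm.
We get j₀ = -4, k₀ = 4.
Check: 45*-4 + 48*4 = 12 = 12 ✓

Step 3: Write the general solution.
j = -4 + (48/3)t = -4 + 16t
k = 4 - (45/3)t = 4 - 15t
for any integer t.

j = -4 + 16t, k = 4 - 15t for integer t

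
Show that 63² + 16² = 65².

Compute a² + b²:
63² + 16² = 3969 + 256 = 4225
Compute c²:
65² = 4225
Since 4225 = 4225, it is a Pythagorean triple.

Yes, it is a Pythagorean triple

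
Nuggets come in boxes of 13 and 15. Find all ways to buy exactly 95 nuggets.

We need non-negative integers (x, y) with 13x + 15y = 95.
For each x in 0..7, check if 95 - 13x is a non-negative multiple of 15.
x = 5: 15y = 30, y = 2 ✓

(5 boxes of 13, 2 boxes of 15)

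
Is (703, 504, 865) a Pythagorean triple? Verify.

Compute a² + b² = 703² + 504² = 494209 + 254016 = 748225
Compute c² = 865² = 748225
Since 748225 = 748225, confirmed.

Yes, it is a Pythagorean triple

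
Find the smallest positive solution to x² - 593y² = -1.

We need x² = 593y² - 1. Try successive y:
y = 1: x² = 593·1² - 1 = 592, not a perfect square
y = 2: x² = 593·2² - 1 = 2371, not a perfect square
y = 3: x² = 593·3² - 1 = 5336, not a perfect square
...
y = 24665: x² = 593·24665² - 1 = 360758799424 = 600632² ✓
Check: 600632² - 593·24665² = 360758799424 - 360758799425 = -1 ✓

x = 600632, y = 24665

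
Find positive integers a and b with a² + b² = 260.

We need to find integers a, b > 0 such that a² + b² = 260.
Trying a = 2: b² = 260 - 2² = 260 - 4 = 256
b = 16
Check: 2² + 16² = 4 + 256 = 260 ✓

260 = 2² + 16²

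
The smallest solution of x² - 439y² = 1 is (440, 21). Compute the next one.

Solutions to x² - Dy² = 1 are generated by powers of (x₀ + y₀√D).
The next solution satisfies x₁ + y₁√439 = (x₀ + y₀√439)², giving:
x₁ = x₀² + 439y₀² = 440² + 439·21² = 193600 + 193599 = 387199
y₁ = 2x₀y₀ = 2·440·21 = 18480

Verify: 387199² - 439·18480² = 149923065601 - 149923065600 = 1 ✓

x = 387199, y = 18480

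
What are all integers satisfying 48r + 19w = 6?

Step 1: Compute gcd(48, 19) = 1.
Since 1 divides 6, solutions exist.

Step 2: Find a particular solution using extended Euclidean algorithm.
We get r₀ = 12, w₀ = -30.
Check: 48*12 + 19*-30 = 6 = 6 ✓

Step 3: Write the general solution.
r = 12 + (19/1)t = 12 + 19t
w = -30 - (48/1)t = -30 - 48t
for any integer t.

r = 12 + 19t, w = -30 - 48t for integer t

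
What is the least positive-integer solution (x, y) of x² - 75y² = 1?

We seek the smallest positive integers (x, y) with x² - 75y² = 1, i.e., x² = 75y² + 1.
Try successive y values:
y = 1: x² = 75·1² + 1 = 76, not a perfect square
y = 2: x² = 75·2² + 1 = 301, not a perfect square
y = 3: x² = 75·3² + 1 = 676, x = 26 ✓

Verify: 26² - 75·3² = 676 - 675 = 1 ✓

x = 26, y = 3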